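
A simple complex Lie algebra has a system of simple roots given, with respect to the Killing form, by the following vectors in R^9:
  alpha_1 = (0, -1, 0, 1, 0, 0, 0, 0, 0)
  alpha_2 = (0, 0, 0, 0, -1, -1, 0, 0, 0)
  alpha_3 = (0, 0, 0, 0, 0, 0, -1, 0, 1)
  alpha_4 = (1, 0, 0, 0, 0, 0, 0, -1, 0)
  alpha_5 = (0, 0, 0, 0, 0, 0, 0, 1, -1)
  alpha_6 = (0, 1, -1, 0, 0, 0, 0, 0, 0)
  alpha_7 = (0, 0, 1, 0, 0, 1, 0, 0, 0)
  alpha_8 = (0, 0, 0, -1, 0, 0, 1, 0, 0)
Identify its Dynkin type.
A_8

Compute the Cartan integers a_ij = 2(alpha_i, alpha_j)/(alpha_j, alpha_j); the resulting 8x8 Cartan matrix is
[[2, 0, 0, 0, 0, -1, 0, -1], [0, 2, 0, 0, 0, 0, -1, 0], [0, 0, 2, 0, -1, 0, 0, -1], [0, 0, 0, 2, -1, 0, 0, 0], [0, 0, -1, -1, 2, 0, 0, 0], [-1, 0, 0, 0, 0, 2, -1, 0], [0, -1, 0, 0, 0, -1, 2, 0], [-1, 0, -1, 0, 0, 0, 0, 2]].
All simple roots have the same length, so the diagram is simply laced. The associated Dynkin diagram is a chain of 8 nodes with single edges (A_8), so the type is A_8 (the algebra sl(9)).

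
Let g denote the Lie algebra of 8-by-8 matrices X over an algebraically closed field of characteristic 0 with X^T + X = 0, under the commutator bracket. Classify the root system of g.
D_4 (so(8))

This is so(8) with 8 even, which has dimension 8(8-1)/2 = 28 and rank 8/2 = 4. In the classification of classical Lie algebras, the orthogonal algebra so(2n) in an even number of variables has type D_n; here n = 4, so the Dynkin diagram is a chain of 2 nodes with a fork of two nodes at one end (D_4). Hence the type is D_4.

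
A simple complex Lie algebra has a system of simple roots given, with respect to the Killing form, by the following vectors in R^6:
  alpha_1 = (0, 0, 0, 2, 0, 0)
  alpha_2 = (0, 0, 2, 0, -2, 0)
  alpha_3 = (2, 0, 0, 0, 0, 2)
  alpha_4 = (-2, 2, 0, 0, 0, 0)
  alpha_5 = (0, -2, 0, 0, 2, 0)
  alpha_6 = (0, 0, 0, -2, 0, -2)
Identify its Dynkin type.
type B_6

Compute the Cartan integers a_ij = 2(alpha_i, alpha_j)/(alpha_j, alpha_j); the resulting 6x6 Cartan matrix is
[[2, 0, 0, 0, 0, -1], [0, 2, 0, 0, -1, 0], [0, 0, 2, -1, 0, -1], [0, 0, -1, 2, -1, 0], [0, -1, 0, -1, 2, 0], [-2, 0, -1, 0, 0, 2]].
The roots have two lengths (squared-length ratio 2:1); the short ones are alpha_{1}. The associated Dynkin diagram is a chain of 6 nodes with a double edge at one end; the terminal node there is the unique short simple root (B_6), so the type is B_6 (the algebra so(13)).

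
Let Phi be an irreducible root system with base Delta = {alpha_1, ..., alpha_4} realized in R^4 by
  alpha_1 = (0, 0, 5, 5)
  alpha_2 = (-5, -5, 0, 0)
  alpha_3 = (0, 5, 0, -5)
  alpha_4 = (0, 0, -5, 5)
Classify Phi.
type D_4

Compute the Cartan integers a_ij = 2(alpha_i, alpha_j)/(alpha_j, alpha_j); the resulting 4x4 Cartan matrix is
[[2, 0, -1, 0], [0, 2, -1, 0], [-1, -1, 2, -1], [0, 0, -1, 2]].
All simple roots have the same length, so the diagram is simply laced. The associated Dynkin diagram is a chain of 2 nodes with a fork of two nodes at one end (D_4), so the type is D_4 (the algebra so(8)).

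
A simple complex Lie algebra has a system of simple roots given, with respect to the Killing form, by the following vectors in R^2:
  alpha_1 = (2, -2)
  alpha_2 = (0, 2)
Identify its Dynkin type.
B2

Compute the Cartan integers a_ij = 2(alpha_i, alpha_j)/(alpha_j, alpha_j); the resulting 2x2 Cartan matrix is
[[2, -2], [-1, 2]].
The roots have two lengths (squared-length ratio 2:1); the short ones are alpha_{2}. The associated Dynkin diagram is a chain of 2 nodes with a double edge at one end; the terminal node there is the unique short simple root (B_2), so the type is B_2 (the algebra so(5)).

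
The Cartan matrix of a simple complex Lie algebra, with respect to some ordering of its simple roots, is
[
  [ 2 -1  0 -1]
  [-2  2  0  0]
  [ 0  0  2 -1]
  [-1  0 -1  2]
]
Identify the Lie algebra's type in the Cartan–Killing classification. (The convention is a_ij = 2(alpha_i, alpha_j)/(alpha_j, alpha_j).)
C_4

The matrix has rank 4 with 2's on the diagonal. Reading the off-diagonal entries as Dynkin edges (a single edge where a_ij = a_ji = -1; a double or triple edge where a_ij * a_ji = 2 or 3), the diagram is a chain of 4 nodes with a double edge at one end; the terminal node there is the unique long simple root (C_4). One simple-root ordering that puts it in standard form is (alpha_3, alpha_4, alpha_1, alpha_2). So the algebra is type C_4, i.e. sp(8).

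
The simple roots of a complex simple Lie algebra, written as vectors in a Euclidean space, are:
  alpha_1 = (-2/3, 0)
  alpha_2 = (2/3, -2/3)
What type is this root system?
Compute the Cartan integers a_ij = 2(alpha_i, alpha_j)/(alpha_j, alpha_j); the resulting 2x2 Cartan matrix is
[[2, -1], [-2, 2]].
The roots have two lengths (squared-length ratio 2:1); the short ones are alpha_{1}. The associated Dynkin diagram is a chain of 2 nodes with a double edge at one end; the terminal node there is the unique short simple root (B_2), so the type is B_2 (the algebra so(5)).

B_2 (so(5))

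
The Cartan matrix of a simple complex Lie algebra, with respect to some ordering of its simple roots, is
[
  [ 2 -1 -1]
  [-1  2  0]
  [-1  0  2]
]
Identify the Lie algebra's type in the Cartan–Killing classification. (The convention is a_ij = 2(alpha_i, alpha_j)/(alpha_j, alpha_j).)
The matrix has rank 3 with 2's on the diagonal. Reading the off-diagonal entries as Dynkin edges (a single edge where a_ij = a_ji = -1; a double or triple edge where a_ij * a_ji = 2 or 3), the diagram is a chain of 3 nodes with single edges (A_3). One simple-root ordering that puts it in standard form is (alpha_3, alpha_1, alpha_2). So the algebra is type A_3, i.e. sl(4).

A3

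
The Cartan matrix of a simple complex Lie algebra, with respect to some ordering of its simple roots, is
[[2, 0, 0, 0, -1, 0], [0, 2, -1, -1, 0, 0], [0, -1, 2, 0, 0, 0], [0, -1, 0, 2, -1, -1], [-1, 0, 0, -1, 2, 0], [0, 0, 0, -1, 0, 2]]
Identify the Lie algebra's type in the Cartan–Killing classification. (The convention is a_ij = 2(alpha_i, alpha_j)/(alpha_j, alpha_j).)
E_6

The matrix has rank 6 with 2's on the diagonal. Reading the off-diagonal entries as Dynkin edges (a single edge where a_ij = a_ji = -1; a double or triple edge where a_ij * a_ji = 2 or 3), the diagram is a chain of 5 nodes with one extra node attached to the third node from one end (E_6). One simple-root ordering that puts it in standard form is (alpha_3, alpha_6, alpha_2, alpha_4, alpha_5, alpha_1). So the algebra is type E_6.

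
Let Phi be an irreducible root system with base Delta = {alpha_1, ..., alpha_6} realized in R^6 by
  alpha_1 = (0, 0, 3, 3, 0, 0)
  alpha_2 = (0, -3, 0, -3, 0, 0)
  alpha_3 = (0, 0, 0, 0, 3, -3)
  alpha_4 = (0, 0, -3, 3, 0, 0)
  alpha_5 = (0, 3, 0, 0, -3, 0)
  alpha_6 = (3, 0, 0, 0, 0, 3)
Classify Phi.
D6

Compute the Cartan integers a_ij = 2(alpha_i, alpha_j)/(alpha_j, alpha_j); the resulting 6x6 Cartan matrix is
[[2, -1, 0, 0, 0, 0], [-1, 2, 0, -1, -1, 0], [0, 0, 2, 0, -1, -1], [0, -1, 0, 2, 0, 0], [0, -1, -1, 0, 2, 0], [0, 0, -1, 0, 0, 2]].
All simple roots have the same length, so the diagram is simply laced. The associated Dynkin diagram is a chain of 4 nodes with a fork of two nodes at one end (D_6), so the type is D_6 (the algebra so(12)).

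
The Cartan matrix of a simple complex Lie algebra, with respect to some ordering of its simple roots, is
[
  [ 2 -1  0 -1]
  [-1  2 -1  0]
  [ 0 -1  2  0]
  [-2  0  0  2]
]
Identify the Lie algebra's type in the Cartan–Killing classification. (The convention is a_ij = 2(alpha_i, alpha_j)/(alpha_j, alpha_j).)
The matrix has rank 4 with 2's on the diagonal. Reading the off-diagonal entries as Dynkin edges (a single edge where a_ij = a_ji = -1; a double or triple edge where a_ij * a_ji = 2 or 3), the diagram is a chain of 4 nodes with a double edge at one end; the terminal node there is the unique long simple root (C_4). One simple-root ordering that puts it in standard form is (alpha_3, alpha_2, alpha_1, alpha_4). So the algebra is type C_4, i.e. sp(8).

type C_4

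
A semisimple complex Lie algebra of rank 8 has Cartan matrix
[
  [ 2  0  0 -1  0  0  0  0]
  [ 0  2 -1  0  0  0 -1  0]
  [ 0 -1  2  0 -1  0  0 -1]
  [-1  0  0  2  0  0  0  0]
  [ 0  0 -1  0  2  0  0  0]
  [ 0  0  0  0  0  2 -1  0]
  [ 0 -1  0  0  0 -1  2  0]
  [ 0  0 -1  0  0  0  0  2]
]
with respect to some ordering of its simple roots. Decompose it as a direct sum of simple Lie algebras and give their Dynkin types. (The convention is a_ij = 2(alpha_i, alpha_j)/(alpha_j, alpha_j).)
type A_2 ⊕ type D_6

The diagram associated to this matrix has two connected components: the simple roots {alpha_1, alpha_4} form a chain of 2 nodes with single edges (A_2), and {alpha_2, alpha_3, alpha_5, alpha_6, alpha_7, alpha_8} form a chain of 4 nodes with a fork of two nodes at one end (D_6). A semisimple Lie algebra decomposes uniquely as the direct sum of simple ideals, one per connected component of its Dynkin diagram, so g ≅ A_2 ⊕ D_6 (dimension 8 + 66 = 74).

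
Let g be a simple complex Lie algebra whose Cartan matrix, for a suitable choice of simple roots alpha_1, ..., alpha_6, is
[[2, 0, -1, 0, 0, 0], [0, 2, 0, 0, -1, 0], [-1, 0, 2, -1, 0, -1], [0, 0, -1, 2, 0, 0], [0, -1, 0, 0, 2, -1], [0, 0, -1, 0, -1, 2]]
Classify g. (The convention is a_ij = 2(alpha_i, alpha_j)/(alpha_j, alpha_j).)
The matrix has rank 6 with 2's on the diagonal. Reading the off-diagonal entries as Dynkin edges (a single edge where a_ij = a_ji = -1; a double or triple edge where a_ij * a_ji = 2 or 3), the diagram is a chain of 4 nodes with a fork of two nodes at one end (D_6). One simple-root ordering that puts it in standard form is (alpha_2, alpha_5, alpha_6, alpha_3, alpha_4, alpha_1). So the algebra is type D_6, i.e. so(12).

D6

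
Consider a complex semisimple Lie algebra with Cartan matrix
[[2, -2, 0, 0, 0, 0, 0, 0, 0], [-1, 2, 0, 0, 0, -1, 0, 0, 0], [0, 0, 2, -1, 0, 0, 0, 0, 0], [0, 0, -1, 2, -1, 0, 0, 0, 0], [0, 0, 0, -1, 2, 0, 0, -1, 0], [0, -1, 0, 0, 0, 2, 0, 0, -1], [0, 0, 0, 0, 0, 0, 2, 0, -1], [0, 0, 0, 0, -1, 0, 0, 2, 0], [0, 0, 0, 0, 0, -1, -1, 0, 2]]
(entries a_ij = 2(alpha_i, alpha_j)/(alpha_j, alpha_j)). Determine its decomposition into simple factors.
A_4 ⊕ C_5

The diagram associated to this matrix has two connected components: the simple roots {alpha_3, alpha_4, alpha_5, alpha_8} form a chain of 4 nodes with single edges (A_4), and {alpha_1, alpha_2, alpha_6, alpha_7, alpha_9} form a chain of 5 nodes with a double edge at one end; the terminal node there is the unique long simple root (C_5). A semisimple Lie algebra decomposes uniquely as the direct sum of simple ideals, one per connected component of its Dynkin diagram, so g ≅ A_4 ⊕ C_5 (dimension 24 + 55 = 79).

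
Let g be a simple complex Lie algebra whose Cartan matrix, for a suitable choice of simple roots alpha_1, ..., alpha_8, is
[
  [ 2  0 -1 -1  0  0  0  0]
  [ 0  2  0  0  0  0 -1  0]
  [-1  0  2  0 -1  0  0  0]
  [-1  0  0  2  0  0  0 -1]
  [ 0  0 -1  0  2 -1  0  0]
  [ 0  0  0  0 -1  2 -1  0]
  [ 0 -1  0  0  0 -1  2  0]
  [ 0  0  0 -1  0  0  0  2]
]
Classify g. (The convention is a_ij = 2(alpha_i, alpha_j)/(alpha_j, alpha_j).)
The matrix has rank 8 with 2's on the diagonal. Reading the off-diagonal entries as Dynkin edges (a single edge where a_ij = a_ji = -1; a double or triple edge where a_ij * a_ji = 2 or 3), the diagram is a chain of 8 nodes with single edges (A_8). One simple-root ordering that puts it in standard form is (alpha_8, alpha_4, alpha_1, alpha_3, alpha_5, alpha_6, alpha_7, alpha_2). So the algebra is type A_8, i.e. sl(9).

A_8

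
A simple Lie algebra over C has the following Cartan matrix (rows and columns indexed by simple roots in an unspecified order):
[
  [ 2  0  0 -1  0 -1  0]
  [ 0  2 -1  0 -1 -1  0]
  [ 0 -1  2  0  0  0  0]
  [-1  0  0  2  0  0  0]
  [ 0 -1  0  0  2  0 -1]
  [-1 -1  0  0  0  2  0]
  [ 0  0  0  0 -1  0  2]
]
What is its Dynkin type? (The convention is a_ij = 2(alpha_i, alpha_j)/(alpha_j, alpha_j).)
The matrix has rank 7 with 2's on the diagonal. Reading the off-diagonal entries as Dynkin edges (a single edge where a_ij = a_ji = -1; a double or triple edge where a_ij * a_ji = 2 or 3), the diagram is a chain of 6 nodes with one extra node attached to the third node from one end (E_7). One simple-root ordering that puts it in standard form is (alpha_7, alpha_3, alpha_5, alpha_2, alpha_6, alpha_1, alpha_4). So the algebra is type E_7.

type E_7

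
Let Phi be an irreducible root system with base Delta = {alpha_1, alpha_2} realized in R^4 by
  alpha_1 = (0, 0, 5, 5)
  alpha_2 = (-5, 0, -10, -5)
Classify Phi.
type G_2

Compute the Cartan integers a_ij = 2(alpha_i, alpha_j)/(alpha_j, alpha_j); the resulting 2x2 Cartan matrix is
[[2, -1], [-3, 2]].
The roots have two lengths (squared-length ratio 3:1); the short ones are alpha_{1}. The associated Dynkin diagram is two nodes joined by a triple edge (G_2), so the type is G_2.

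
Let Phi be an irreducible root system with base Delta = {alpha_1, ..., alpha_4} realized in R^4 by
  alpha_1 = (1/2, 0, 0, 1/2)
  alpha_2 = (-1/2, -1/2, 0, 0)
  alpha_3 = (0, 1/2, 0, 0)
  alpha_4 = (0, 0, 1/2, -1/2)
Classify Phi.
B_4 (so(9))

Compute the Cartan integers a_ij = 2(alpha_i, alpha_j)/(alpha_j, alpha_j); the resulting 4x4 Cartan matrix is
[[2, -1, 0, -1], [-1, 2, -2, 0], [0, -1, 2, 0], [-1, 0, 0, 2]].
The roots have two lengths (squared-length ratio 2:1); the short ones are alpha_{3}. The associated Dynkin diagram is a chain of 4 nodes with a double edge at one end; the terminal node there is the unique short simple root (B_4), so the type is B_4 (the algebra so(9)).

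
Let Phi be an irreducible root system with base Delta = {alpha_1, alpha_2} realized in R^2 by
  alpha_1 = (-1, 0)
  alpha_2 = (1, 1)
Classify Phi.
B_2 (so(5))

Compute the Cartan integers a_ij = 2(alpha_i, alpha_j)/(alpha_j, alpha_j); the resulting 2x2 Cartan matrix is
[[2, -1], [-2, 2]].
The roots have two lengths (squared-length ratio 2:1); the short ones are alpha_{1}. The associated Dynkin diagram is a chain of 2 nodes with a double edge at one end; the terminal node there is the unique short simple root (B_2), so the type is B_2 (the algebra so(5)).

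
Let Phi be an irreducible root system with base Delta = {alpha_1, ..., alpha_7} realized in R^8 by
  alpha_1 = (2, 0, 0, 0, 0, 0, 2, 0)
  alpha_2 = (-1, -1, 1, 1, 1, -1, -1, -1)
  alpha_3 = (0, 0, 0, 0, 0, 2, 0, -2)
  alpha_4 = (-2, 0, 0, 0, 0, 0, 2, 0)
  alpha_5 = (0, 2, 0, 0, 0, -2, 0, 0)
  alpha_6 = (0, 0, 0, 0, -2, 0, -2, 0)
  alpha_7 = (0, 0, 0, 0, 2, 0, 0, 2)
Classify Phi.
E_7

Compute the Cartan integers a_ij = 2(alpha_i, alpha_j)/(alpha_j, alpha_j); the resulting 7x7 Cartan matrix is
[[2, -1, 0, 0, 0, -1, 0], [-1, 2, 0, 0, 0, 0, 0], [0, 0, 2, 0, -1, 0, -1], [0, 0, 0, 2, 0, -1, 0], [0, 0, -1, 0, 2, 0, 0], [-1, 0, 0, -1, 0, 2, -1], [0, 0, -1, 0, 0, -1, 2]].
All simple roots have the same length, so the diagram is simply laced. The associated Dynkin diagram is a chain of 6 nodes with one extra node attached to the third node from one end (E_7), so the type is E_7.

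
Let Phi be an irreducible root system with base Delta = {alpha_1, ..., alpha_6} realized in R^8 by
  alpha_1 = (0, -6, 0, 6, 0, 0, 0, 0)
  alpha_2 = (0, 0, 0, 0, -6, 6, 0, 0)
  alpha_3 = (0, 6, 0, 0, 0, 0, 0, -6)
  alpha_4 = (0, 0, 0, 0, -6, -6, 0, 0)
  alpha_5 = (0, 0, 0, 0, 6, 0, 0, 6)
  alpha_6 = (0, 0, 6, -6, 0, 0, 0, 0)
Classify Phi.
D6

Compute the Cartan integers a_ij = 2(alpha_i, alpha_j)/(alpha_j, alpha_j); the resulting 6x6 Cartan matrix is
[[2, 0, -1, 0, 0, -1], [0, 2, 0, 0, -1, 0], [-1, 0, 2, 0, -1, 0], [0, 0, 0, 2, -1, 0], [0, -1, -1, -1, 2, 0], [-1, 0, 0, 0, 0, 2]].
All simple roots have the same length, so the diagram is simply laced. The associated Dynkin diagram is a chain of 4 nodes with a fork of two nodes at one end (D_6), so the type is D_6 (the algebra so(12)).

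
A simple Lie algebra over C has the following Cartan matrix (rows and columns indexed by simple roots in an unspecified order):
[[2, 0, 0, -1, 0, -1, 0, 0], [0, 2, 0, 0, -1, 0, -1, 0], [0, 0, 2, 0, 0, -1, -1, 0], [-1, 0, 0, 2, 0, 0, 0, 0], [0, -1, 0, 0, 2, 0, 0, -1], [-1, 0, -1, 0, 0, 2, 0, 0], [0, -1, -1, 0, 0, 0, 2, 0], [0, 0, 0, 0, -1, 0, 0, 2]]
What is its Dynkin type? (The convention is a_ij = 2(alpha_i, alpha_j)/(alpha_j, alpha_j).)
The matrix has rank 8 with 2's on the diagonal. Reading the off-diagonal entries as Dynkin edges (a single edge where a_ij = a_ji = -1; a double or triple edge where a_ij * a_ji = 2 or 3), the diagram is a chain of 8 nodes with single edges (A_8). One simple-root ordering that puts it in standard form is (alpha_8, alpha_5, alpha_2, alpha_7, alpha_3, alpha_6, alpha_1, alpha_4). So the algebra is type A_8, i.e. sl(9).

A_8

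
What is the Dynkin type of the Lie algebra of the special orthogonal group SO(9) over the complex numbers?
type B_4

This is so(9) with 9 odd, which has dimension 9(9-1)/2 = 36 and rank (9-1)/2 = 4. In the classification of classical Lie algebras, the orthogonal algebra so(2n+1) in an odd number of variables has type B_n; here n = 4, so the Dynkin diagram is a chain of 4 nodes with a double edge at one end; the terminal node there is the unique short simple root (B_4). Hence the type is B_4.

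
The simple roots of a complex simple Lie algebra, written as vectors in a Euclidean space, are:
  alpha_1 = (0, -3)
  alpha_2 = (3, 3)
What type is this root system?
Compute the Cartan integers a_ij = 2(alpha_i, alpha_j)/(alpha_j, alpha_j); the resulting 2x2 Cartan matrix is
[[2, -1], [-2, 2]].
The roots have two lengths (squared-length ratio 2:1); the short ones are alpha_{1}. The associated Dynkin diagram is a chain of 2 nodes with a double edge at one end; the terminal node there is the unique short simple root (B_2), so the type is B_2 (the algebra so(5)).

B_2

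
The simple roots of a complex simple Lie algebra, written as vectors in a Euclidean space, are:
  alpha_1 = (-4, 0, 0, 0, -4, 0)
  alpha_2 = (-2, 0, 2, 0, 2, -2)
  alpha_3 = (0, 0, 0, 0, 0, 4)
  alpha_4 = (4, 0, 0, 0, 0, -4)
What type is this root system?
F_4

Compute the Cartan integers a_ij = 2(alpha_i, alpha_j)/(alpha_j, alpha_j); the resulting 4x4 Cartan matrix is
[[2, 0, 0, -1], [0, 2, -1, 0], [0, -1, 2, -1], [-1, 0, -2, 2]].
The roots have two lengths (squared-length ratio 2:1); the short ones are alpha_{2,3}. The associated Dynkin diagram is a chain of 4 nodes with a double edge between the middle two (F_4), so the type is F_4.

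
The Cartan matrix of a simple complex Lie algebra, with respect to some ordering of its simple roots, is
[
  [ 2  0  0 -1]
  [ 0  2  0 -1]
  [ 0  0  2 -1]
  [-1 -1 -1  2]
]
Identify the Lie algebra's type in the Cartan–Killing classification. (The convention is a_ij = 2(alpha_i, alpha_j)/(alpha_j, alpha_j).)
The matrix has rank 4 with 2's on the diagonal. Reading the off-diagonal entries as Dynkin edges (a single edge where a_ij = a_ji = -1; a double or triple edge where a_ij * a_ji = 2 or 3), the diagram is a chain of 2 nodes with a fork of two nodes at one end (D_4). One simple-root ordering that puts it in standard form is (alpha_3, alpha_4, alpha_1, alpha_2). So the algebra is type D_4, i.e. so(8).

D4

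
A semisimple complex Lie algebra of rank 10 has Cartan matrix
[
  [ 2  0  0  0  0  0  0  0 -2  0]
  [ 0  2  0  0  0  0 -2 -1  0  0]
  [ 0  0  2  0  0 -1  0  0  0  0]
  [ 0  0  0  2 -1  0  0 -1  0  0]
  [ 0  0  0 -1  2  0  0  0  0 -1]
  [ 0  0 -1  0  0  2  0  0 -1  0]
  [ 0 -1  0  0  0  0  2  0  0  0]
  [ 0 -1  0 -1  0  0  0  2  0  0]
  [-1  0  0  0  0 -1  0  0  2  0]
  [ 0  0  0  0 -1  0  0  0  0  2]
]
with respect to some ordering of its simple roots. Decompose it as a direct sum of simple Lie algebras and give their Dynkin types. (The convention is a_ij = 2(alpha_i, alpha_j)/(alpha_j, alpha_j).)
B6 + C4

The diagram associated to this matrix has two connected components: the simple roots {alpha_2, alpha_4, alpha_5, alpha_7, alpha_8, alpha_10} form a chain of 6 nodes with a double edge at one end; the terminal node there is the unique short simple root (B_6), and {alpha_1, alpha_3, alpha_6, alpha_9} form a chain of 4 nodes with a double edge at one end; the terminal node there is the unique long simple root (C_4). A semisimple Lie algebra decomposes uniquely as the direct sum of simple ideals, one per connected component of its Dynkin diagram, so g ≅ B_6 ⊕ C_4 (dimension 78 + 36 = 114).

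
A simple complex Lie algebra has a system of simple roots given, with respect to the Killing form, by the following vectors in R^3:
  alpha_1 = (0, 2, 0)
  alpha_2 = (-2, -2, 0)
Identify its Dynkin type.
Compute the Cartan integers a_ij = 2(alpha_i, alpha_j)/(alpha_j, alpha_j); the resulting 2x2 Cartan matrix is
[[2, -1], [-2, 2]].
The roots have two lengths (squared-length ratio 2:1); the short ones are alpha_{1}. The associated Dynkin diagram is a chain of 2 nodes with a double edge at one end; the terminal node there is the unique short simple root (B_2), so the type is B_2 (the algebra so(5)).

B2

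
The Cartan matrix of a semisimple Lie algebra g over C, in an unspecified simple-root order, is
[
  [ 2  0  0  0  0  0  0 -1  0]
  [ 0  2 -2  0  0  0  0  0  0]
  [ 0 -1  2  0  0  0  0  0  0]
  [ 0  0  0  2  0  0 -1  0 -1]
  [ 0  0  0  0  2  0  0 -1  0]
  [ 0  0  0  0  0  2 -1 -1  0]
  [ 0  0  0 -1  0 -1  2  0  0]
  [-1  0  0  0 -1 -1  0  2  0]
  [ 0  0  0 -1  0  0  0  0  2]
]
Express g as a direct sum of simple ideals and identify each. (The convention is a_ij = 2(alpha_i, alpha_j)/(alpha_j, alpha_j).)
The diagram associated to this matrix has two connected components: the simple roots {alpha_2, alpha_3} form a chain of 2 nodes with a double edge at one end; the terminal node there is the unique short simple root (B_2), and {alpha_1, alpha_4, alpha_5, alpha_6, alpha_7, alpha_8, alpha_9} form a chain of 5 nodes with a fork of two nodes at one end (D_7). A semisimple Lie algebra decomposes uniquely as the direct sum of simple ideals, one per connected component of its Dynkin diagram, so g ≅ B_2 ⊕ D_7 (dimension 10 + 91 = 101).

type B_2 ⊕ type D_7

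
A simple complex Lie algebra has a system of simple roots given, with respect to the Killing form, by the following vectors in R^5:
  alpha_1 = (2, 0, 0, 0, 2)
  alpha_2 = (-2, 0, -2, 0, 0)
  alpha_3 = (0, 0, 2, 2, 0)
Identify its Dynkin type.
A_3

Compute the Cartan integers a_ij = 2(alpha_i, alpha_j)/(alpha_j, alpha_j); the resulting 3x3 Cartan matrix is
[[2, -1, 0], [-1, 2, -1], [0, -1, 2]].
All simple roots have the same length, so the diagram is simply laced. The associated Dynkin diagram is a chain of 3 nodes with single edges (A_3), so the type is A_3 (the algebra sl(4)).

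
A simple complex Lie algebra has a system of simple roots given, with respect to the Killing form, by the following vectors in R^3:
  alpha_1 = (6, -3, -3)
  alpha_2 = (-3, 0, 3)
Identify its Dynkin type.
type G_2

Compute the Cartan integers a_ij = 2(alpha_i, alpha_j)/(alpha_j, alpha_j); the resulting 2x2 Cartan matrix is
[[2, -3], [-1, 2]].
The roots have two lengths (squared-length ratio 3:1); the short ones are alpha_{2}. The associated Dynkin diagram is two nodes joined by a triple edge (G_2), so the type is G_2.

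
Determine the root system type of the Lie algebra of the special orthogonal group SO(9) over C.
This is so(9) with 9 odd, which has dimension 9(9-1)/2 = 36 and rank (9-1)/2 = 4. In the classification of classical Lie algebras, the orthogonal algebra so(2n+1) in an odd number of variables has type B_n; here n = 4, so the Dynkin diagram is a chain of 4 nodes with a double edge at one end; the terminal node there is the unique short simple root (B_4). Hence the type is B_4.

B_4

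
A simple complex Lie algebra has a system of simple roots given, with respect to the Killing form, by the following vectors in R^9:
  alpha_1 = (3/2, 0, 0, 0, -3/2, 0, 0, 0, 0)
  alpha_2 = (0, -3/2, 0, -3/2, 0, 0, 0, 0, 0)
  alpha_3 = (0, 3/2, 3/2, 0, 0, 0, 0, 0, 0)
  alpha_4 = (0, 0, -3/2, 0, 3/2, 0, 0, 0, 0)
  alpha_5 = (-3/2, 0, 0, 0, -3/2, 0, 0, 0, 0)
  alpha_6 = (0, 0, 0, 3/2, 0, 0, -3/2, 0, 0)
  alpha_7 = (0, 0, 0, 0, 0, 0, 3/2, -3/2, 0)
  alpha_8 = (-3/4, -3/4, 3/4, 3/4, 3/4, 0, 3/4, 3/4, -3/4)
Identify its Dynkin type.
Compute the Cartan integers a_ij = 2(alpha_i, alpha_j)/(alpha_j, alpha_j); the resulting 8x8 Cartan matrix is
[[2, 0, 0, -1, 0, 0, 0, -1], [0, 2, -1, 0, 0, -1, 0, 0], [0, -1, 2, -1, 0, 0, 0, 0], [-1, 0, -1, 2, -1, 0, 0, 0], [0, 0, 0, -1, 2, 0, 0, 0], [0, -1, 0, 0, 0, 2, -1, 0], [0, 0, 0, 0, 0, -1, 2, 0], [-1, 0, 0, 0, 0, 0, 0, 2]].
All simple roots have the same length, so the diagram is simply laced. The associated Dynkin diagram is a chain of 7 nodes with one extra node attached to the third node from one end (E_8), so the type is E_8.

E8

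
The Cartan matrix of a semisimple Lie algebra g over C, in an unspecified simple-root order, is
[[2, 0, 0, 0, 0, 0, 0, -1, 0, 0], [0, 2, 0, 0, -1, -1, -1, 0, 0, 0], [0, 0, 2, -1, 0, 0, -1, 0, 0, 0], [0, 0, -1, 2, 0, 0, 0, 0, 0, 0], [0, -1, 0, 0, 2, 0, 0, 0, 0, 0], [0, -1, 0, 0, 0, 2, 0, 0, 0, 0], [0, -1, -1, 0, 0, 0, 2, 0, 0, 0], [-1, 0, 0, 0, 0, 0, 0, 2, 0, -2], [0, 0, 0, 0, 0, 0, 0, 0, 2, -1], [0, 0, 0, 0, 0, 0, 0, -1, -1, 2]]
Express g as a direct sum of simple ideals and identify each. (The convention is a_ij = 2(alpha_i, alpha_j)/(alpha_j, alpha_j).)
type D_6 + type F_4

The diagram associated to this matrix has two connected components: the simple roots {alpha_2, alpha_3, alpha_4, alpha_5, alpha_6, alpha_7} form a chain of 4 nodes with a fork of two nodes at one end (D_6), and {alpha_1, alpha_8, alpha_9, alpha_10} form a chain of 4 nodes with a double edge between the middle two (F_4). A semisimple Lie algebra decomposes uniquely as the direct sum of simple ideals, one per connected component of its Dynkin diagram, so g ≅ D_6 ⊕ F_4 (dimension 66 + 52 = 118).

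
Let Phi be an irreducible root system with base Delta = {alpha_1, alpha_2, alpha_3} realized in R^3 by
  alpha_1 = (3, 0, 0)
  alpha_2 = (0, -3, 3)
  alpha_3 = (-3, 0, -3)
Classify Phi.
Compute the Cartan integers a_ij = 2(alpha_i, alpha_j)/(alpha_j, alpha_j); the resulting 3x3 Cartan matrix is
[[2, 0, -1], [0, 2, -1], [-2, -1, 2]].
The roots have two lengths (squared-length ratio 2:1); the short ones are alpha_{1}. The associated Dynkin diagram is a chain of 3 nodes with a double edge at one end; the terminal node there is the unique short simple root (B_3), so the type is B_3 (the algebra so(7)).

B_3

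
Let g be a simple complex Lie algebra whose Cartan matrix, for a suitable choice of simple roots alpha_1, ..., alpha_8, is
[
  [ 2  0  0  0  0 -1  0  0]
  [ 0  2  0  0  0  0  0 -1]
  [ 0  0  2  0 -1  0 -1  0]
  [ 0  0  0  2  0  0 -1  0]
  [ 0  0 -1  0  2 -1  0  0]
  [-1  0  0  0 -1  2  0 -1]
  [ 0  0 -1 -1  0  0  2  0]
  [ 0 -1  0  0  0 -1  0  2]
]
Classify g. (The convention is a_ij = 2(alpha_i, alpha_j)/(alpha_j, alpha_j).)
The matrix has rank 8 with 2's on the diagonal. Reading the off-diagonal entries as Dynkin edges (a single edge where a_ij = a_ji = -1; a double or triple edge where a_ij * a_ji = 2 or 3), the diagram is a chain of 7 nodes with one extra node attached to the third node from one end (E_8). One simple-root ordering that puts it in standard form is (alpha_2, alpha_1, alpha_8, alpha_6, alpha_5, alpha_3, alpha_7, alpha_4). So the algebra is type E_8.

type E_8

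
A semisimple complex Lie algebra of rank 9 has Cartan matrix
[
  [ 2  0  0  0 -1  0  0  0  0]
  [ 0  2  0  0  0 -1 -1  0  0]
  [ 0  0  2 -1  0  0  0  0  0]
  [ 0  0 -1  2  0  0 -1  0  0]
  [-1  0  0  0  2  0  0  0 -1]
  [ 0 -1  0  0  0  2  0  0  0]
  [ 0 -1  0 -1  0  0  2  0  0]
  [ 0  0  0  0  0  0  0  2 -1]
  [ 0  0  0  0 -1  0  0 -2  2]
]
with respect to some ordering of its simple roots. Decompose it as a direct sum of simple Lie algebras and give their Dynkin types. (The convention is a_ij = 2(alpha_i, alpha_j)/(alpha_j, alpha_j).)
The diagram associated to this matrix has two connected components: the simple roots {alpha_2, alpha_3, alpha_4, alpha_6, alpha_7} form a chain of 5 nodes with single edges (A_5), and {alpha_1, alpha_5, alpha_8, alpha_9} form a chain of 4 nodes with a double edge at one end; the terminal node there is the unique short simple root (B_4). A semisimple Lie algebra decomposes uniquely as the direct sum of simple ideals, one per connected component of its Dynkin diagram, so g ≅ A_5 ⊕ B_4 (dimension 35 + 36 = 71).

A5 + B4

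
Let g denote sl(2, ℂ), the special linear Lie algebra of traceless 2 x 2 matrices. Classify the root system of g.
A_1 (sl(2))

This is sl(2), which has dimension 2^2 - 1 = 3 and rank 2 - 1 = 1 (a Cartan subalgebra is the diagonal traceless matrices). In the classification of classical Lie algebras, the special linear algebra sl(n+1) has type A_n; here n = 1, so the Dynkin diagram is a chain of 1 nodes with single edges (A_1). Hence the type is A_1.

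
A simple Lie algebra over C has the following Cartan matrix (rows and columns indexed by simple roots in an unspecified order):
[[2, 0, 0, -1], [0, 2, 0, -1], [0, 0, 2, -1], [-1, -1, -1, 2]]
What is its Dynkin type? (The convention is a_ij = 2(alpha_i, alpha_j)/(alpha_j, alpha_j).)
The matrix has rank 4 with 2's on the diagonal. Reading the off-diagonal entries as Dynkin edges (a single edge where a_ij = a_ji = -1; a double or triple edge where a_ij * a_ji = 2 or 3), the diagram is a chain of 2 nodes with a fork of two nodes at one end (D_4). One simple-root ordering that puts it in standard form is (alpha_2, alpha_4, alpha_1, alpha_3). So the algebra is type D_4, i.e. so(8).

D_4 (so(8))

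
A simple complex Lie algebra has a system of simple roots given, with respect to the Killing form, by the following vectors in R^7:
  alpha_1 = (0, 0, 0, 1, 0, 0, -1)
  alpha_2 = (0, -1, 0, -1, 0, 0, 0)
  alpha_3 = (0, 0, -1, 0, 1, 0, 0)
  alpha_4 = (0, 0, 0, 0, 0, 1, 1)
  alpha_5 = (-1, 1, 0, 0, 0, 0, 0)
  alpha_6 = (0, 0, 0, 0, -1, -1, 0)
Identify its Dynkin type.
Compute the Cartan integers a_ij = 2(alpha_i, alpha_j)/(alpha_j, alpha_j); the resulting 6x6 Cartan matrix is
[[2, -1, 0, -1, 0, 0], [-1, 2, 0, 0, -1, 0], [0, 0, 2, 0, 0, -1], [-1, 0, 0, 2, 0, -1], [0, -1, 0, 0, 2, 0], [0, 0, -1, -1, 0, 2]].
All simple roots have the same length, so the diagram is simply laced. The associated Dynkin diagram is a chain of 6 nodes with single edges (A_6), so the type is A_6 (the algebra sl(7)).

A_6 (sl(7))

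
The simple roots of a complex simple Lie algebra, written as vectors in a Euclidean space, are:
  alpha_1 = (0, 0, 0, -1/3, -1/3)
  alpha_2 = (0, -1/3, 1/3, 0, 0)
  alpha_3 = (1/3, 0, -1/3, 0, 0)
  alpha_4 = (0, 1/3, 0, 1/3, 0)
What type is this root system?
A_4 (sl(5))

Compute the Cartan integers a_ij = 2(alpha_i, alpha_j)/(alpha_j, alpha_j); the resulting 4x4 Cartan matrix is
[[2, 0, 0, -1], [0, 2, -1, -1], [0, -1, 2, 0], [-1, -1, 0, 2]].
All simple roots have the same length, so the diagram is simply laced. The associated Dynkin diagram is a chain of 4 nodes with single edges (A_4), so the type is A_4 (the algebra sl(5)).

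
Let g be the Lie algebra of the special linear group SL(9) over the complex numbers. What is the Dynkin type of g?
This is sl(9), which has dimension 9^2 - 1 = 80 and rank 9 - 1 = 8 (a Cartan subalgebra is the diagonal traceless matrices). In the classification of classical Lie algebras, the special linear algebra sl(n+1) has type A_n; here n = 8, so the Dynkin diagram is a chain of 8 nodes with single edges (A_8). Hence the type is A_8.

A_8 (sl(9))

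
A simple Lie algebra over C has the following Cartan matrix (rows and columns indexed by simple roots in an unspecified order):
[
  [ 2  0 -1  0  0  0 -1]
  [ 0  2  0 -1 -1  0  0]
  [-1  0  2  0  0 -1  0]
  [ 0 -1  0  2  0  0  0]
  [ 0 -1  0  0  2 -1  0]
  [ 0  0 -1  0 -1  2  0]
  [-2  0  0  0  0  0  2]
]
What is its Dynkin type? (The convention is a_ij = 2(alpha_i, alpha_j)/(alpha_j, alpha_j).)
C7

The matrix has rank 7 with 2's on the diagonal. Reading the off-diagonal entries as Dynkin edges (a single edge where a_ij = a_ji = -1; a double or triple edge where a_ij * a_ji = 2 or 3), the diagram is a chain of 7 nodes with a double edge at one end; the terminal node there is the unique long simple root (C_7). One simple-root ordering that puts it in standard form is (alpha_4, alpha_2, alpha_5, alpha_6, alpha_3, alpha_1, alpha_7). So the algebra is type C_7, i.e. sp(14).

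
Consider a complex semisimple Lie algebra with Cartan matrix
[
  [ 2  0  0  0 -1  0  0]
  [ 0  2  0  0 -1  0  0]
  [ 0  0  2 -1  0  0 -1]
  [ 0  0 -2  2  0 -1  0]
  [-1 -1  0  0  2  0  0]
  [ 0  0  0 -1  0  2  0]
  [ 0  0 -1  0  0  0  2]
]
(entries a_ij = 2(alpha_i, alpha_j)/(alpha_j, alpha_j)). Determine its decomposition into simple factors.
The diagram associated to this matrix has two connected components: the simple roots {alpha_1, alpha_2, alpha_5} form a chain of 3 nodes with single edges (A_3), and {alpha_3, alpha_4, alpha_6, alpha_7} form a chain of 4 nodes with a double edge between the middle two (F_4). A semisimple Lie algebra decomposes uniquely as the direct sum of simple ideals, one per connected component of its Dynkin diagram, so g ≅ A_3 ⊕ F_4 (dimension 15 + 52 = 67).

type A_3 + type F_4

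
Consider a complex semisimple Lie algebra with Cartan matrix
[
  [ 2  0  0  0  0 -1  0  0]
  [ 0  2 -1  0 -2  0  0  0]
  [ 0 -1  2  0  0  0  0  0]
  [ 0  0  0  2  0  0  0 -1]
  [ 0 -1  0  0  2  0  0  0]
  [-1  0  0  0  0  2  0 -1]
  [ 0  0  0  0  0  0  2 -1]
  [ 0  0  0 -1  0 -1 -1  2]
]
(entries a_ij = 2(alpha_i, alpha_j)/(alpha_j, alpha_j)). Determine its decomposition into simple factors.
B_3 ⊕ D_5

The diagram associated to this matrix has two connected components: the simple roots {alpha_2, alpha_3, alpha_5} form a chain of 3 nodes with a double edge at one end; the terminal node there is the unique short simple root (B_3), and {alpha_1, alpha_4, alpha_6, alpha_7, alpha_8} form a chain of 3 nodes with a fork of two nodes at one end (D_5). A semisimple Lie algebra decomposes uniquely as the direct sum of simple ideals, one per connected component of its Dynkin diagram, so g ≅ B_3 ⊕ D_5 (dimension 21 + 45 = 66).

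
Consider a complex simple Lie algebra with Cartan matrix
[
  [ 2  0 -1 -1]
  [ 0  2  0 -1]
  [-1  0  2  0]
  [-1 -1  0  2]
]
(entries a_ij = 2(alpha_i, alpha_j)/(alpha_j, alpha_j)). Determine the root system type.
The matrix has rank 4 with 2's on the diagonal. Reading the off-diagonal entries as Dynkin edges (a single edge where a_ij = a_ji = -1; a double or triple edge where a_ij * a_ji = 2 or 3), the diagram is a chain of 4 nodes with single edges (A_4). One simple-root ordering that puts it in standard form is (alpha_2, alpha_4, alpha_1, alpha_3). So the algebra is type A_4, i.e. sl(5).

type A_4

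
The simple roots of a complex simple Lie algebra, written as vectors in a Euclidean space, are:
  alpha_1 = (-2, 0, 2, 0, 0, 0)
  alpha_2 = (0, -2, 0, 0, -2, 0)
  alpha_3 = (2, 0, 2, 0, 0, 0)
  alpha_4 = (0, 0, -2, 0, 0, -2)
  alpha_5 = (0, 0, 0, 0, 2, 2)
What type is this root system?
Compute the Cartan integers a_ij = 2(alpha_i, alpha_j)/(alpha_j, alpha_j); the resulting 5x5 Cartan matrix is
[[2, 0, 0, -1, 0], [0, 2, 0, 0, -1], [0, 0, 2, -1, 0], [-1, 0, -1, 2, -1], [0, -1, 0, -1, 2]].
All simple roots have the same length, so the diagram is simply laced. The associated Dynkin diagram is a chain of 3 nodes with a fork of two nodes at one end (D_5), so the type is D_5 (the algebra so(10)).

D_5 (so(10))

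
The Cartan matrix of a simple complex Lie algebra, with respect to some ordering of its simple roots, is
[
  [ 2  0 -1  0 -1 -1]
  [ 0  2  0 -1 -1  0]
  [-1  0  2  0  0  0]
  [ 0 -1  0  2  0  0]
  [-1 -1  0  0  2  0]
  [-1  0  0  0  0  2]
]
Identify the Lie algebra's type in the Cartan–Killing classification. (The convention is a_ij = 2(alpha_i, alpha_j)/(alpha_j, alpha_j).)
D6

The matrix has rank 6 with 2's on the diagonal. Reading the off-diagonal entries as Dynkin edges (a single edge where a_ij = a_ji = -1; a double or triple edge where a_ij * a_ji = 2 or 3), the diagram is a chain of 4 nodes with a fork of two nodes at one end (D_6). One simple-root ordering that puts it in standard form is (alpha_4, alpha_2, alpha_5, alpha_1, alpha_3, alpha_6). So the algebra is type D_6, i.e. so(12).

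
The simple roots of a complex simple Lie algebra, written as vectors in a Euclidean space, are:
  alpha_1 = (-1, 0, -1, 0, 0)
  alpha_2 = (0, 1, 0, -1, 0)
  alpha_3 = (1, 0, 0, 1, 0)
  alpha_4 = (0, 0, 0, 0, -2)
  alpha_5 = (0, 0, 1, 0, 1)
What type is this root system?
C_5

Compute the Cartan integers a_ij = 2(alpha_i, alpha_j)/(alpha_j, alpha_j); the resulting 5x5 Cartan matrix is
[[2, 0, -1, 0, -1], [0, 2, -1, 0, 0], [-1, -1, 2, 0, 0], [0, 0, 0, 2, -2], [-1, 0, 0, -1, 2]].
The roots have two lengths (squared-length ratio 2:1); the short ones are alpha_{1,2,3,5}. The associated Dynkin diagram is a chain of 5 nodes with a double edge at one end; the terminal node there is the unique long simple root (C_5), so the type is C_5 (the algebra sp(10)).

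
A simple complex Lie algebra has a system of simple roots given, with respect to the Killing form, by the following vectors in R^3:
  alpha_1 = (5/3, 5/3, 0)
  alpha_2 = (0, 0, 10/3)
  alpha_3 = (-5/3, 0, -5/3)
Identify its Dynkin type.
type C_3

Compute the Cartan integers a_ij = 2(alpha_i, alpha_j)/(alpha_j, alpha_j); the resulting 3x3 Cartan matrix is
[[2, 0, -1], [0, 2, -2], [-1, -1, 2]].
The roots have two lengths (squared-length ratio 2:1); the short ones are alpha_{1,3}. The associated Dynkin diagram is a chain of 3 nodes with a double edge at one end; the terminal node there is the unique long simple root (C_3), so the type is C_3 (the algebra sp(6)).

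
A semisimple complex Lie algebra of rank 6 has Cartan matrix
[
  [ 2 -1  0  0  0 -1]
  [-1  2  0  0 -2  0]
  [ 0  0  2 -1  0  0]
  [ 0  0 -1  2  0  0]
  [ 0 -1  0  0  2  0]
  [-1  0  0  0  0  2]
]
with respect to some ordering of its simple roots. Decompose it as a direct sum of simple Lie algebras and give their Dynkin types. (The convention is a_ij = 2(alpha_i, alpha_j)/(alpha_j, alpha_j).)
The diagram associated to this matrix has two connected components: the simple roots {alpha_3, alpha_4} form a chain of 2 nodes with single edges (A_2), and {alpha_1, alpha_2, alpha_5, alpha_6} form a chain of 4 nodes with a double edge at one end; the terminal node there is the unique short simple root (B_4). A semisimple Lie algebra decomposes uniquely as the direct sum of simple ideals, one per connected component of its Dynkin diagram, so g ≅ A_2 ⊕ B_4 (dimension 8 + 36 = 44).

A_2 (sl(3)) + B_4 (so(9))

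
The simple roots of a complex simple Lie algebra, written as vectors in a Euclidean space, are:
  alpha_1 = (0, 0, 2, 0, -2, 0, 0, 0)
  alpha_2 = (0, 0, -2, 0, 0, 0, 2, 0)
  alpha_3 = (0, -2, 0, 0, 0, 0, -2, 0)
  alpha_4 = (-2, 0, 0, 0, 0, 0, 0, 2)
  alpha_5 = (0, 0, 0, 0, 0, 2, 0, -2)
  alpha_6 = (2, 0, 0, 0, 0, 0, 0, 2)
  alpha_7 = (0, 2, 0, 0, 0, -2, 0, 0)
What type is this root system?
Compute the Cartan integers a_ij = 2(alpha_i, alpha_j)/(alpha_j, alpha_j); the resulting 7x7 Cartan matrix is
[[2, -1, 0, 0, 0, 0, 0], [-1, 2, -1, 0, 0, 0, 0], [0, -1, 2, 0, 0, 0, -1], [0, 0, 0, 2, -1, 0, 0], [0, 0, 0, -1, 2, -1, -1], [0, 0, 0, 0, -1, 2, 0], [0, 0, -1, 0, -1, 0, 2]].
All simple roots have the same length, so the diagram is simply laced. The associated Dynkin diagram is a chain of 5 nodes with a fork of two nodes at one end (D_7), so the type is D_7 (the algebra so(14)).

D7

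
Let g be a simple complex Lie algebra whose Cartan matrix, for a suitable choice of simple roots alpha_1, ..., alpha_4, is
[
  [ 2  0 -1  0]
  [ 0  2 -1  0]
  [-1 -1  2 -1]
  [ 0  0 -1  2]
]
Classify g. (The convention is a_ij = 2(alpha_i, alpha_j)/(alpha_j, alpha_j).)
The matrix has rank 4 with 2's on the diagonal. Reading the off-diagonal entries as Dynkin edges (a single edge where a_ij = a_ji = -1; a double or triple edge where a_ij * a_ji = 2 or 3), the diagram is a chain of 2 nodes with a fork of two nodes at one end (D_4). One simple-root ordering that puts it in standard form is (alpha_2, alpha_3, alpha_1, alpha_4). So the algebra is type D_4, i.e. so(8).

D4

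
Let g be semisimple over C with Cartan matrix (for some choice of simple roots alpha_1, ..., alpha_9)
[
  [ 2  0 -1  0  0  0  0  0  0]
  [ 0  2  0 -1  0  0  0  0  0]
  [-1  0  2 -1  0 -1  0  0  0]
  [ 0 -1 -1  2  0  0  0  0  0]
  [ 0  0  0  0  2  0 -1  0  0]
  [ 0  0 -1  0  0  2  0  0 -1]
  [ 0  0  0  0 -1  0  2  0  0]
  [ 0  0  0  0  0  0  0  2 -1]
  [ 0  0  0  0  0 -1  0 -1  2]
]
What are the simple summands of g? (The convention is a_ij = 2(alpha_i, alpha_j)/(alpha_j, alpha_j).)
The diagram associated to this matrix has two connected components: the simple roots {alpha_5, alpha_7} form a chain of 2 nodes with single edges (A_2), and {alpha_1, alpha_2, alpha_3, alpha_4, alpha_6, alpha_8, alpha_9} form a chain of 6 nodes with one extra node attached to the third node from one end (E_7). A semisimple Lie algebra decomposes uniquely as the direct sum of simple ideals, one per connected component of its Dynkin diagram, so g ≅ A_2 ⊕ E_7 (dimension 8 + 133 = 141).

A_2 ⊕ E_7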